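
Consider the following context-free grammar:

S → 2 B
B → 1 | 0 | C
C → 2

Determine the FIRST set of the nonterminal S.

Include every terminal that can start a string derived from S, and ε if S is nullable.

We compute FIRST(S) using the standard algorithm.
FIRST(B) = {0, 1, 2}
FIRST(C) = {2}
FIRST(S) = {2}
Therefore, FIRST(S) = {2}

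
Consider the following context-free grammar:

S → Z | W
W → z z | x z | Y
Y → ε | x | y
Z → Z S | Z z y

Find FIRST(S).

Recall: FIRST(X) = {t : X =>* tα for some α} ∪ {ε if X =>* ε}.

We compute FIRST(S) using the standard algorithm.
FIRST(S) = {x, y, z, ε}
FIRST(W) = {x, y, z, ε}
FIRST(Y) = {x, y, ε}
FIRST(Z) = {}
Therefore, FIRST(S) = {x, y, z, ε}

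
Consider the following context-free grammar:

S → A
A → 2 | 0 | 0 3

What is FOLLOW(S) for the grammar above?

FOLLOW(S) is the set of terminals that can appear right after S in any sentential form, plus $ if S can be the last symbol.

We compute FOLLOW(S) using the standard algorithm.
FOLLOW(S) starts with {$}.
FIRST(A) = {0, 2}
FIRST(S) = {0, 2}
FOLLOW(A) = {$}
FOLLOW(S) = {$}
Therefore, FOLLOW(S) = {$}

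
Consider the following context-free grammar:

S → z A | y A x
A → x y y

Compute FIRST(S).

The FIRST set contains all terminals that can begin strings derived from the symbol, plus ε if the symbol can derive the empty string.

We compute FIRST(S) using the standard algorithm.
FIRST(A) = {x}
FIRST(S) = {y, z}
Therefore, FIRST(S) = {y, z}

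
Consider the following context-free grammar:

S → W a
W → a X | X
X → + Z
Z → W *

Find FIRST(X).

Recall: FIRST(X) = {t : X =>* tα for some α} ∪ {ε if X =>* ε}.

We compute FIRST(X) using the standard algorithm.
FIRST(S) = {+, a}
FIRST(W) = {+, a}
FIRST(X) = {+}
FIRST(Z) = {+, a}
Therefore, FIRST(X) = {+}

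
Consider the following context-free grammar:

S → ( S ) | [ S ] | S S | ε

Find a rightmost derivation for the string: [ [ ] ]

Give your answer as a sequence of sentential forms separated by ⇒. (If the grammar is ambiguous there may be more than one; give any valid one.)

S ⇒ [ S ] ⇒ [ [ S ] ] ⇒ [ [ ] ]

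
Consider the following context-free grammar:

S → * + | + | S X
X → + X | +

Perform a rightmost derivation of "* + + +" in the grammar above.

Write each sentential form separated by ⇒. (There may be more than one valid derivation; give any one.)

S ⇒ S X ⇒ S + X ⇒ S + + ⇒ * + + +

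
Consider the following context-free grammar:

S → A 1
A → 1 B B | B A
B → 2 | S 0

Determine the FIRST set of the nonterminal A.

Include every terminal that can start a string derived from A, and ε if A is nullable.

We compute FIRST(A) using the standard algorithm.
FIRST(A) = {1, 2}
FIRST(B) = {1, 2}
FIRST(S) = {1, 2}
Therefore, FIRST(A) = {1, 2}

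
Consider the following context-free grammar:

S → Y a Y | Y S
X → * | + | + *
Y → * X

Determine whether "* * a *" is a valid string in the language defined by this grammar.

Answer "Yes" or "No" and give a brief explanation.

No - no valid derivation exists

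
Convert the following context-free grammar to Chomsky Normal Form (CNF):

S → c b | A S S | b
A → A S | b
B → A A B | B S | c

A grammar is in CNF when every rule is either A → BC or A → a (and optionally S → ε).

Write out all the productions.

TC → c; TB → b; S → b; A → b; B → c; S → TC TB; S → A X0; X0 → S S; A → A S; B → A X1; X1 → A B; B → B S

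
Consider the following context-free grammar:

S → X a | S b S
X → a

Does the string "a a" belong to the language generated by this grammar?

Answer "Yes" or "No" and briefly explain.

Yes - a valid derivation exists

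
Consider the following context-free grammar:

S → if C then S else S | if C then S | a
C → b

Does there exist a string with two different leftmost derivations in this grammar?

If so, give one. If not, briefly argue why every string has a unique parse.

Yes - the string 'if b then a else if b then if b then a else a' has two distinct leftmost derivations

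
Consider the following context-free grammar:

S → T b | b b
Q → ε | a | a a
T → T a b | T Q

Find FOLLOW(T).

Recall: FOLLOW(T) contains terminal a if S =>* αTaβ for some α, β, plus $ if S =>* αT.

We compute FOLLOW(T) using the standard algorithm.
FOLLOW(S) starts with {$}.
FIRST(Q) = {a, ε}
FIRST(S) = {b}
FIRST(T) = {}
FOLLOW(Q) = {a, b}
FOLLOW(S) = {$}
FOLLOW(T) = {a, b}
Therefore, FOLLOW(T) = {a, b}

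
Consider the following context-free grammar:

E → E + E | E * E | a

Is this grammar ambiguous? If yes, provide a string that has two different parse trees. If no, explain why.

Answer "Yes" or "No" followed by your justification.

Yes - the string 'a * a * a * a' has two distinct leftmost derivations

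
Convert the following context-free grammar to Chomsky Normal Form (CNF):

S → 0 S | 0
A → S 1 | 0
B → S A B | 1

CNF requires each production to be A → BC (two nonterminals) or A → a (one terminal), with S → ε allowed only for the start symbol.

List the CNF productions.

T0 → 0; S → 0; T1 → 1; A → 0; B → 1; S → T0 S; A → S T1; B → S X0; X0 → A B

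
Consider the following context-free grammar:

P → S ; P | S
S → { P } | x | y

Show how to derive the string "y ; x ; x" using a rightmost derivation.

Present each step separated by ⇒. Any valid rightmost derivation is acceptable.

P ⇒ S ; P ⇒ S ; S ; P ⇒ S ; S ; S ⇒ S ; S ; x ⇒ S ; x ; x ⇒ y ; x ; x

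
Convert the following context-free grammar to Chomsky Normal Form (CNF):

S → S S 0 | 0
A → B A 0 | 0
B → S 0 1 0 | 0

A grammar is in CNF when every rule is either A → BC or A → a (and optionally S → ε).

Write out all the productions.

T0 → 0; S → 0; A → 0; T1 → 1; B → 0; S → S X0; X0 → S T0; A → B X1; X1 → A T0; B → S X2; X2 → T0 X3; X3 → T1 T0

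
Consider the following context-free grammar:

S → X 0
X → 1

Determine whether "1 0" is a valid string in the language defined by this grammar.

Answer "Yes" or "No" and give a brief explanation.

Yes - a valid derivation exists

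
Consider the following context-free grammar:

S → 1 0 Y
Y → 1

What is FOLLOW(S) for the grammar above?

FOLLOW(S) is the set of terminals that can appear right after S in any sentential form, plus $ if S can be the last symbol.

We compute FOLLOW(S) using the standard algorithm.
FOLLOW(S) starts with {$}.
FIRST(S) = {1}
FIRST(Y) = {1}
FOLLOW(S) = {$}
FOLLOW(Y) = {$}
Therefore, FOLLOW(S) = {$}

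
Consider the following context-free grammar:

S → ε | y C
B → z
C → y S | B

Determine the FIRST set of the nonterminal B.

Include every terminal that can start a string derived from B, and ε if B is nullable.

We compute FIRST(B) using the standard algorithm.
FIRST(B) = {z}
FIRST(C) = {y, z}
FIRST(S) = {y, ε}
Therefore, FIRST(B) = {z}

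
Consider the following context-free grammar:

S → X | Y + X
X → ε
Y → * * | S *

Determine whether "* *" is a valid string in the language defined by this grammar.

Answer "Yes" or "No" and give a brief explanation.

No - no valid derivation exists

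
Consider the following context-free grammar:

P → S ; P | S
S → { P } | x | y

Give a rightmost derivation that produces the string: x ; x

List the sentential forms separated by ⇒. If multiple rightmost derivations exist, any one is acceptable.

P ⇒ S ; P ⇒ S ; S ⇒ S ; x ⇒ x ; x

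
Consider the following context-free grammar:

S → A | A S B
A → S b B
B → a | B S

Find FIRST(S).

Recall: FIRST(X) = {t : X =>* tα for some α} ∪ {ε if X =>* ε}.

We compute FIRST(S) using the standard algorithm.
FIRST(A) = {}
FIRST(B) = {a}
FIRST(S) = {}
Therefore, FIRST(S) = {}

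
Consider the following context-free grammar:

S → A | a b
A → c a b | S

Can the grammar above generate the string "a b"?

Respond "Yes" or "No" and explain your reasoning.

Yes - a valid derivation exists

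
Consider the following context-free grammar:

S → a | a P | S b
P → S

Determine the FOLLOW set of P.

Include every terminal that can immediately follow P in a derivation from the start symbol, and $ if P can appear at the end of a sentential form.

We compute FOLLOW(P) using the standard algorithm.
FOLLOW(S) starts with {$}.
FIRST(P) = {a}
FIRST(S) = {a}
FOLLOW(P) = {$, b}
FOLLOW(S) = {$, b}
Therefore, FOLLOW(P) = {$, b}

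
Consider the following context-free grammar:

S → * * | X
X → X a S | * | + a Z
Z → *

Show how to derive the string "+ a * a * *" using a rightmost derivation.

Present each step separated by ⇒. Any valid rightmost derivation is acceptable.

S ⇒ X ⇒ X a S ⇒ X a * * ⇒ + a Z a * * ⇒ + a * a * *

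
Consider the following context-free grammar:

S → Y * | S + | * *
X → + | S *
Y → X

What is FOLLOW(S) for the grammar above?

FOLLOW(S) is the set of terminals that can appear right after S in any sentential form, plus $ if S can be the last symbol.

We compute FOLLOW(S) using the standard algorithm.
FOLLOW(S) starts with {$}.
FIRST(S) = {*, +}
FIRST(X) = {*, +}
FIRST(Y) = {*, +}
FOLLOW(S) = {$, *, +}
FOLLOW(X) = {*}
FOLLOW(Y) = {*}
Therefore, FOLLOW(S) = {$, *, +}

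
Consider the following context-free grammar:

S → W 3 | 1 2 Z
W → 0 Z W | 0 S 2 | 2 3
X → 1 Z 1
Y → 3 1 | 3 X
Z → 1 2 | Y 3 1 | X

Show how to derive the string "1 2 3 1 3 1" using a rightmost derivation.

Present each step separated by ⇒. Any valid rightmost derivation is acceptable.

S ⇒ 1 2 Z ⇒ 1 2 Y 3 1 ⇒ 1 2 3 1 3 1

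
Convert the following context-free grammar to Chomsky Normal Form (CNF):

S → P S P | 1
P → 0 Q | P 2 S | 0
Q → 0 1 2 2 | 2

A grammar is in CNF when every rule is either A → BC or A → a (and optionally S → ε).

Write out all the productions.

S → 1; T0 → 0; T2 → 2; P → 0; T1 → 1; Q → 2; S → P X0; X0 → S P; P → T0 Q; P → P X1; X1 → T2 S; Q → T0 X2; X2 → T1 X3; X3 → T2 T2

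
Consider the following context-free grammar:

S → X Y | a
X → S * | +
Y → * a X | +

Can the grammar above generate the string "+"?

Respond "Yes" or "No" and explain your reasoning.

No - no valid derivation exists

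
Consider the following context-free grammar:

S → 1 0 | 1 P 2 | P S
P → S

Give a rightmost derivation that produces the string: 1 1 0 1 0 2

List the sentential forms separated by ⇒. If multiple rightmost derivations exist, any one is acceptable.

S ⇒ 1 P 2 ⇒ 1 S 2 ⇒ 1 P S 2 ⇒ 1 P 1 0 2 ⇒ 1 S 1 0 2 ⇒ 1 1 0 1 0 2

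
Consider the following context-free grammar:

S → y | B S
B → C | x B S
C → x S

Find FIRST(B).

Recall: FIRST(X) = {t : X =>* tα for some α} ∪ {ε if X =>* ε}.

We compute FIRST(B) using the standard algorithm.
FIRST(B) = {x}
FIRST(C) = {x}
FIRST(S) = {x, y}
Therefore, FIRST(B) = {x}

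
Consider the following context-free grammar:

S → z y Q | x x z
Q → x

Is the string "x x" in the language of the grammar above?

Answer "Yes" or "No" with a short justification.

No - no valid derivation exists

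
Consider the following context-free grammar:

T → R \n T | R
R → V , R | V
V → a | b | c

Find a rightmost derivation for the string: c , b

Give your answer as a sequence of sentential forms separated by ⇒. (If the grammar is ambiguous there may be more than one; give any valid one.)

T ⇒ R ⇒ V , R ⇒ V , V ⇒ V , b ⇒ c , b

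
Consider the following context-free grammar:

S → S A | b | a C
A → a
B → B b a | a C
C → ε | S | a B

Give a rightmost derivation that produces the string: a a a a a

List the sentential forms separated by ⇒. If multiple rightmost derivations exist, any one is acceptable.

S ⇒ a C ⇒ a a B ⇒ a a a C ⇒ a a a a B ⇒ a a a a a C ⇒ a a a a a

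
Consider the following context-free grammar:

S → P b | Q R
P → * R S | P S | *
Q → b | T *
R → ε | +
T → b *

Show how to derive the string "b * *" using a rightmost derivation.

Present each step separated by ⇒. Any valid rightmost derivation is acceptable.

S ⇒ Q R ⇒ Q ⇒ T * ⇒ b * *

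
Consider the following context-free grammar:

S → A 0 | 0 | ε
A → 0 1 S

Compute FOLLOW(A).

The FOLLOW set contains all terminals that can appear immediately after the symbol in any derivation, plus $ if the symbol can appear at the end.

We compute FOLLOW(A) using the standard algorithm.
FOLLOW(S) starts with {$}.
FIRST(A) = {0}
FIRST(S) = {0, ε}
FOLLOW(A) = {0}
FOLLOW(S) = {$, 0}
Therefore, FOLLOW(A) = {0}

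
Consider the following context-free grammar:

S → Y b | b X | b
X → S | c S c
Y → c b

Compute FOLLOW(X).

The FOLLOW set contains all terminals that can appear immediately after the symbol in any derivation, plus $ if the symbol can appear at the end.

We compute FOLLOW(X) using the standard algorithm.
FOLLOW(S) starts with {$}.
FIRST(S) = {b, c}
FIRST(X) = {b, c}
FIRST(Y) = {c}
FOLLOW(S) = {$, c}
FOLLOW(X) = {$, c}
FOLLOW(Y) = {b}
Therefore, FOLLOW(X) = {$, c}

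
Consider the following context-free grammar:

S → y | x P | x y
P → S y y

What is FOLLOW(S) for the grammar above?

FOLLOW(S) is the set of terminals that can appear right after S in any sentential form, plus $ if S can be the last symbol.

We compute FOLLOW(S) using the standard algorithm.
FOLLOW(S) starts with {$}.
FIRST(P) = {x, y}
FIRST(S) = {x, y}
FOLLOW(P) = {$, y}
FOLLOW(S) = {$, y}
Therefore, FOLLOW(S) = {$, y}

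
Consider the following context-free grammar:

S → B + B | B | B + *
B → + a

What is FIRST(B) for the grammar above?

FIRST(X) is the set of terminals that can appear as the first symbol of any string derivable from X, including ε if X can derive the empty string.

We compute FIRST(B) using the standard algorithm.
FIRST(B) = {+}
FIRST(S) = {+}
Therefore, FIRST(B) = {+}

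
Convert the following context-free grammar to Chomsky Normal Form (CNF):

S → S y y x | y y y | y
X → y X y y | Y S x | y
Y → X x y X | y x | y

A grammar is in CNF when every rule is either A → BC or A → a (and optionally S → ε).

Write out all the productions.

TY → y; TX → x; S → y; X → y; Y → y; S → S X0; X0 → TY X1; X1 → TY TX; S → TY X2; X2 → TY TY; X → TY X3; X3 → X X4; X4 → TY TY; X → Y X5; X5 → S TX; Y → X X6; X6 → TX X7; X7 → TY X; Y → TY TX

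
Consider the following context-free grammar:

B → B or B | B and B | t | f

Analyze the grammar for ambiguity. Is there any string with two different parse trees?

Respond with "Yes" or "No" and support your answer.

Yes - the string 't and t and t and t and t' has two distinct parse trees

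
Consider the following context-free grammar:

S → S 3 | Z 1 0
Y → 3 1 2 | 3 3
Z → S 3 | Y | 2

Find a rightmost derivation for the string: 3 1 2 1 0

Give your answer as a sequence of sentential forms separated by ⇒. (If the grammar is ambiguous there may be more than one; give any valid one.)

S ⇒ Z 1 0 ⇒ Y 1 0 ⇒ 3 1 2 1 0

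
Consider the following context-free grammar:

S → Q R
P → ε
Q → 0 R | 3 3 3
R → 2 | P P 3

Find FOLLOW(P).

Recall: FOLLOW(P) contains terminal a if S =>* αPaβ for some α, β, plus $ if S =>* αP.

We compute FOLLOW(P) using the standard algorithm.
FOLLOW(S) starts with {$}.
FIRST(P) = {ε}
FIRST(Q) = {0, 3}
FIRST(R) = {2, 3}
FIRST(S) = {0, 3}
FOLLOW(P) = {3}
FOLLOW(Q) = {2, 3}
FOLLOW(R) = {$, 2, 3}
FOLLOW(S) = {$}
Therefore, FOLLOW(P) = {3}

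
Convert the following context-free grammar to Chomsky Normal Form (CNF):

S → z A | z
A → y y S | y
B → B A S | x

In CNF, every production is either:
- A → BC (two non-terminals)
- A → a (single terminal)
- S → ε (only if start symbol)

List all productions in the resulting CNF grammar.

TZ → z; S → z; TY → y; A → y; B → x; S → TZ A; A → TY X0; X0 → TY S; B → B X1; X1 → A S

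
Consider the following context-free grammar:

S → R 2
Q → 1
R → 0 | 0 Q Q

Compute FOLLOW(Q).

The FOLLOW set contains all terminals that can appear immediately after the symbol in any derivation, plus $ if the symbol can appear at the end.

We compute FOLLOW(Q) using the standard algorithm.
FOLLOW(S) starts with {$}.
FIRST(Q) = {1}
FIRST(R) = {0}
FIRST(S) = {0}
FOLLOW(Q) = {1, 2}
FOLLOW(R) = {2}
FOLLOW(S) = {$}
Therefore, FOLLOW(Q) = {1, 2}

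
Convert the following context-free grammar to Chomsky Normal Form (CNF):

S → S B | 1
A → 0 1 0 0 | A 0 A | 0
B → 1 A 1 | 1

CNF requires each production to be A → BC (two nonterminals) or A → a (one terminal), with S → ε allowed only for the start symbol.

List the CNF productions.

S → 1; T0 → 0; T1 → 1; A → 0; B → 1; S → S B; A → T0 X0; X0 → T1 X1; X1 → T0 T0; A → A X2; X2 → T0 A; B → T1 X3; X3 → A T1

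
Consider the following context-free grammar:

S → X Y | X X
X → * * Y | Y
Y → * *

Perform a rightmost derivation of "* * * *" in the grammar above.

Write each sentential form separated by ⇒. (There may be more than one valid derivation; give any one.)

S ⇒ X Y ⇒ X * * ⇒ Y * * ⇒ * * * *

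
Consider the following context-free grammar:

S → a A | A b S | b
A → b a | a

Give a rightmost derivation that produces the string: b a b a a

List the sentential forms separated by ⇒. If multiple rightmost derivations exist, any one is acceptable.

S ⇒ A b S ⇒ A b a A ⇒ A b a a ⇒ b a b a a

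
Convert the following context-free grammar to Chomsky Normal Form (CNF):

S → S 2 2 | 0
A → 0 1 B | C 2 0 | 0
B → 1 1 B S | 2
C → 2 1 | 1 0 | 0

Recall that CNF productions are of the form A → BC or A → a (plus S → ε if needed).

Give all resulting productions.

T2 → 2; S → 0; T0 → 0; T1 → 1; A → 0; B → 2; C → 0; S → S X0; X0 → T2 T2; A → T0 X1; X1 → T1 B; A → C X2; X2 → T2 T0; B → T1 X3; X3 → T1 X4; X4 → B S; C → T2 T1; C → T1 T0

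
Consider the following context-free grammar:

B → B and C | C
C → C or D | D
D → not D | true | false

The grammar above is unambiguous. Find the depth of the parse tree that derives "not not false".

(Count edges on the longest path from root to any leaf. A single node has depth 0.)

5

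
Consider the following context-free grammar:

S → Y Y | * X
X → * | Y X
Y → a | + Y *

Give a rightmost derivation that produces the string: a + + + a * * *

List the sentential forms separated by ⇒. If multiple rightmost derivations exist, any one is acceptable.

S ⇒ Y Y ⇒ Y + Y * ⇒ Y + + Y * * ⇒ Y + + + Y * * * ⇒ Y + + + a * * * ⇒ a + + + a * * *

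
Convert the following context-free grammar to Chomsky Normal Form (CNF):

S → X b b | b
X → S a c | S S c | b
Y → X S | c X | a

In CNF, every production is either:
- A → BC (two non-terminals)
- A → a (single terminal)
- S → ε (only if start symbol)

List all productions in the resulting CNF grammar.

TB → b; S → b; TA → a; TC → c; X → b; Y → a; S → X X0; X0 → TB TB; X → S X1; X1 → TA TC; X → S X2; X2 → S TC; Y → X S; Y → TC X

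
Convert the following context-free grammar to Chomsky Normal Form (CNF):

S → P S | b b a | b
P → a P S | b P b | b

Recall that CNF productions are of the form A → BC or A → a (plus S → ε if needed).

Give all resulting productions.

TB → b; TA → a; S → b; P → b; S → P S; S → TB X0; X0 → TB TA; P → TA X1; X1 → P S; P → TB X2; X2 → P TB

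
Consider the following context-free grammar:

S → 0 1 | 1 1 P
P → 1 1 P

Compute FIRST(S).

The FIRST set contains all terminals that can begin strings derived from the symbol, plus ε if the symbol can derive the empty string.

We compute FIRST(S) using the standard algorithm.
FIRST(P) = {1}
FIRST(S) = {0, 1}
Therefore, FIRST(S) = {0, 1}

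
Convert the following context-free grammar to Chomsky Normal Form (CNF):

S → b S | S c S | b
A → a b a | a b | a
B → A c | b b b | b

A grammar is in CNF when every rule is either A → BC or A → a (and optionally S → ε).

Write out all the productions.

TB → b; TC → c; S → b; TA → a; A → a; B → b; S → TB S; S → S X0; X0 → TC S; A → TA X1; X1 → TB TA; A → TA TB; B → A TC; B → TB X2; X2 → TB TB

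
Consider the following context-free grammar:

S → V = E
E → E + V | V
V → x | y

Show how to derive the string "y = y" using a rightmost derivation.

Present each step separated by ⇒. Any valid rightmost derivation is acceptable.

S ⇒ V = E ⇒ V = V ⇒ V = y ⇒ y = y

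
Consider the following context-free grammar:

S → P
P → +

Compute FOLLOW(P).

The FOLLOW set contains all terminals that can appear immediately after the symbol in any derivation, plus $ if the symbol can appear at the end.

We compute FOLLOW(P) using the standard algorithm.
FOLLOW(S) starts with {$}.
FIRST(P) = {+}
FIRST(S) = {+}
FOLLOW(P) = {$}
FOLLOW(S) = {$}
Therefore, FOLLOW(P) = {$}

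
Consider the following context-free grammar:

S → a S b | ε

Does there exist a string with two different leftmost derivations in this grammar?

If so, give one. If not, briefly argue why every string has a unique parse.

No - every string in the language has a unique leftmost derivation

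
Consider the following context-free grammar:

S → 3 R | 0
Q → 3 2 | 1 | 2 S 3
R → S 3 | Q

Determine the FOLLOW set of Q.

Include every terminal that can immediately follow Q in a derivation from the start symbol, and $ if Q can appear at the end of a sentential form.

We compute FOLLOW(Q) using the standard algorithm.
FOLLOW(S) starts with {$}.
FIRST(Q) = {1, 2, 3}
FIRST(R) = {0, 1, 2, 3}
FIRST(S) = {0, 3}
FOLLOW(Q) = {$, 3}
FOLLOW(R) = {$, 3}
FOLLOW(S) = {$, 3}
Therefore, FOLLOW(Q) = {$, 3}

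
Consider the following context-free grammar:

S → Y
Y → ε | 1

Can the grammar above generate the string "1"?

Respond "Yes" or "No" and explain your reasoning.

Yes - a valid derivation exists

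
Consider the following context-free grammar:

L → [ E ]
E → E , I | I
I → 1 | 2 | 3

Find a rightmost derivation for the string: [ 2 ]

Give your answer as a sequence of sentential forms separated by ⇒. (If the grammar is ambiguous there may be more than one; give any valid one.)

L ⇒ [ E ] ⇒ [ I ] ⇒ [ 2 ]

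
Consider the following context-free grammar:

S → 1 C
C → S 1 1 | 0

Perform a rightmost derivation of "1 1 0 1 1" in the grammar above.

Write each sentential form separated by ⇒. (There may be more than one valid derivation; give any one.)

S ⇒ 1 C ⇒ 1 S 1 1 ⇒ 1 1 C 1 1 ⇒ 1 1 0 1 1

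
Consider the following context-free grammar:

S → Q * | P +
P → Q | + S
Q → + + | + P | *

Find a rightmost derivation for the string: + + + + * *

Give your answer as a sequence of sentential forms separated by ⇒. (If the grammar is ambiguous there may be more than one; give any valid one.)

S ⇒ Q * ⇒ + P * ⇒ + + S * ⇒ + + Q * * ⇒ + + + + * *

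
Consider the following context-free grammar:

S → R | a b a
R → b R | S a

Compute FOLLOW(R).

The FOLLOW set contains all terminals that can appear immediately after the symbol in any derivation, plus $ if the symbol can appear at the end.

We compute FOLLOW(R) using the standard algorithm.
FOLLOW(S) starts with {$}.
FIRST(R) = {a, b}
FIRST(S) = {a, b}
FOLLOW(R) = {$, a}
FOLLOW(S) = {$, a}
Therefore, FOLLOW(R) = {$, a}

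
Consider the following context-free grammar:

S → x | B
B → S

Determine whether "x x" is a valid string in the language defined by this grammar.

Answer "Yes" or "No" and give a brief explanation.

No - no valid derivation exists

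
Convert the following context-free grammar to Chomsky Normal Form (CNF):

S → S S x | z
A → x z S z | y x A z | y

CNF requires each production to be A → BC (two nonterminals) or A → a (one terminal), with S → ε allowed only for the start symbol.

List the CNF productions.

TX → x; S → z; TZ → z; TY → y; A → y; S → S X0; X0 → S TX; A → TX X1; X1 → TZ X2; X2 → S TZ; A → TY X3; X3 → TX X4; X4 → A TZ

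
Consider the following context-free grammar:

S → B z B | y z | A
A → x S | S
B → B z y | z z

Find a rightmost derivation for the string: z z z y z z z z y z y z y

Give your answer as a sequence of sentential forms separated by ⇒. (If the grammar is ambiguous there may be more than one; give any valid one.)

S ⇒ B z B ⇒ B z B z y ⇒ B z B z y z y ⇒ B z B z y z y z y ⇒ B z z z z y z y z y ⇒ B z y z z z z y z y z y ⇒ z z z y z z z z y z y z y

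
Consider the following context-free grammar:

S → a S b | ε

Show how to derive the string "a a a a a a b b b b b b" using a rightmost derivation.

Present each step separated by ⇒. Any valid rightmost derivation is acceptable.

S ⇒ a S b ⇒ a a S b b ⇒ a a a S b b b ⇒ a a a a S b b b b ⇒ a a a a a S b b b b b ⇒ a a a a a a S b b b b b b ⇒ a a a a a a b b b b b b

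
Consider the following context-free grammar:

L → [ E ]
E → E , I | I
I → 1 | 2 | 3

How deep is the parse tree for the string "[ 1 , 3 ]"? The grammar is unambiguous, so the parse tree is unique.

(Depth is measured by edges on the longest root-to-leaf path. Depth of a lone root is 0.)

4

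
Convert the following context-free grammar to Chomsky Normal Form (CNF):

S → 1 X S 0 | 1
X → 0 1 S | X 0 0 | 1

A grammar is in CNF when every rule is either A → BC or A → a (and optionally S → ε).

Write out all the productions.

T1 → 1; T0 → 0; S → 1; X → 1; S → T1 X0; X0 → X X1; X1 → S T0; X → T0 X2; X2 → T1 S; X → X X3; X3 → T0 T0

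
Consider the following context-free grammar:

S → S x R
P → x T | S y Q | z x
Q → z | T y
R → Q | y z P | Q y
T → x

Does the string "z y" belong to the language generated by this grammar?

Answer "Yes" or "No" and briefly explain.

No - no valid derivation exists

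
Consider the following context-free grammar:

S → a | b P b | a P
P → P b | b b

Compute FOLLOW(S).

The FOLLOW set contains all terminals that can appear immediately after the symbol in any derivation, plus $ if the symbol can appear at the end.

We compute FOLLOW(S) using the standard algorithm.
FOLLOW(S) starts with {$}.
FIRST(P) = {b}
FIRST(S) = {a, b}
FOLLOW(P) = {$, b}
FOLLOW(S) = {$}
Therefore, FOLLOW(S) = {$}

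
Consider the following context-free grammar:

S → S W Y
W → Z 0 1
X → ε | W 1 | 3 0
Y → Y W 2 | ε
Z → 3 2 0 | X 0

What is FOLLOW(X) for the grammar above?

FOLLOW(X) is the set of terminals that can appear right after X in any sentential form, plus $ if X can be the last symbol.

We compute FOLLOW(X) using the standard algorithm.
FOLLOW(S) starts with {$}.
FIRST(S) = {}
FIRST(W) = {0, 3}
FIRST(X) = {0, 3, ε}
FIRST(Y) = {0, 3, ε}
FIRST(Z) = {0, 3}
FOLLOW(S) = {$, 0, 3}
FOLLOW(W) = {$, 0, 1, 2, 3}
FOLLOW(X) = {0}
FOLLOW(Y) = {$, 0, 3}
FOLLOW(Z) = {0}
Therefore, FOLLOW(X) = {0}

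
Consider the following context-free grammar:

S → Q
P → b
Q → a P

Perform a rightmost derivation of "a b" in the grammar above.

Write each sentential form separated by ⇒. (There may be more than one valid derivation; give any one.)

S ⇒ Q ⇒ a P ⇒ a b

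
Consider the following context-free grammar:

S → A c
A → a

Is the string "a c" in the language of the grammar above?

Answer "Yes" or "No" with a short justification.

Yes - a valid derivation exists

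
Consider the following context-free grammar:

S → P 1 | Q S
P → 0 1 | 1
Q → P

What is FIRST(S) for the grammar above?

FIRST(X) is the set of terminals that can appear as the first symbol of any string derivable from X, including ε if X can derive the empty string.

We compute FIRST(S) using the standard algorithm.
FIRST(P) = {0, 1}
FIRST(Q) = {0, 1}
FIRST(S) = {0, 1}
Therefore, FIRST(S) = {0, 1}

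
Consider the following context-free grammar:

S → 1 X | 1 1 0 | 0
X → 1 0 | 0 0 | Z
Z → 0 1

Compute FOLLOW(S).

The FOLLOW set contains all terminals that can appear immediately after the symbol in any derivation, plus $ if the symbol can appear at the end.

We compute FOLLOW(S) using the standard algorithm.
FOLLOW(S) starts with {$}.
FIRST(S) = {0, 1}
FIRST(X) = {0, 1}
FIRST(Z) = {0}
FOLLOW(S) = {$}
FOLLOW(X) = {$}
FOLLOW(Z) = {$}
Therefore, FOLLOW(S) = {$}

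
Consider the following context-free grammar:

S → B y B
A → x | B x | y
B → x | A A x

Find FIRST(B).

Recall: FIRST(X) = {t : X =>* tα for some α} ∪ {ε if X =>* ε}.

We compute FIRST(B) using the standard algorithm.
FIRST(A) = {x, y}
FIRST(B) = {x, y}
FIRST(S) = {x, y}
Therefore, FIRST(B) = {x, y}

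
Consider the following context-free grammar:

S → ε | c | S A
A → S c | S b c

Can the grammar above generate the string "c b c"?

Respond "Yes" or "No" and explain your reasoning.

Yes - a valid derivation exists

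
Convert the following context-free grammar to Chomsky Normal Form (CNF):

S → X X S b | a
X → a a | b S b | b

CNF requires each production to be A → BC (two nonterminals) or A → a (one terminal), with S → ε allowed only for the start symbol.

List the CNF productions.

TB → b; S → a; TA → a; X → b; S → X X0; X0 → X X1; X1 → S TB; X → TA TA; X → TB X2; X2 → S TB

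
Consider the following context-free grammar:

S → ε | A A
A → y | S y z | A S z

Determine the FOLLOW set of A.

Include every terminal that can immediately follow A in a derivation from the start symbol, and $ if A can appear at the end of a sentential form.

We compute FOLLOW(A) using the standard algorithm.
FOLLOW(S) starts with {$}.
FIRST(A) = {y}
FIRST(S) = {y, ε}
FOLLOW(A) = {$, y, z}
FOLLOW(S) = {$, y, z}
Therefore, FOLLOW(A) = {$, y, z}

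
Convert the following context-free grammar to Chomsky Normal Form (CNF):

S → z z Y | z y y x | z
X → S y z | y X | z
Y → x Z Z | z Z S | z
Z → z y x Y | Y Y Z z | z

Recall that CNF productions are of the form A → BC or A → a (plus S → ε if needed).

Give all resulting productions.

TZ → z; TY → y; TX → x; S → z; X → z; Y → z; Z → z; S → TZ X0; X0 → TZ Y; S → TZ X1; X1 → TY X2; X2 → TY TX; X → S X3; X3 → TY TZ; X → TY X; Y → TX X4; X4 → Z Z; Y → TZ X5; X5 → Z S; Z → TZ X6; X6 → TY X7; X7 → TX Y; Z → Y X8; X8 → Y X9; X9 → Z TZ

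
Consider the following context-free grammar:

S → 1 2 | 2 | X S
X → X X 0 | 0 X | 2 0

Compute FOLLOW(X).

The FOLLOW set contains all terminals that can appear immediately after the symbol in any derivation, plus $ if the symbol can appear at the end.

We compute FOLLOW(X) using the standard algorithm.
FOLLOW(S) starts with {$}.
FIRST(S) = {0, 1, 2}
FIRST(X) = {0, 2}
FOLLOW(S) = {$}
FOLLOW(X) = {0, 1, 2}
Therefore, FOLLOW(X) = {0, 1, 2}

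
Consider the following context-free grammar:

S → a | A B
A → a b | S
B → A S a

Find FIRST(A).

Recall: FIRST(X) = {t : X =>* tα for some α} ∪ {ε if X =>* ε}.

We compute FIRST(A) using the standard algorithm.
FIRST(A) = {a}
FIRST(B) = {a}
FIRST(S) = {a}
Therefore, FIRST(A) = {a}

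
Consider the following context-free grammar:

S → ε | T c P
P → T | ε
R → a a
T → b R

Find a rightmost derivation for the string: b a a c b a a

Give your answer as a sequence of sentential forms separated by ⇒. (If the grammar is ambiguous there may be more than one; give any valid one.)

S ⇒ T c P ⇒ T c T ⇒ T c b R ⇒ T c b a a ⇒ b R c b a a ⇒ b a a c b a a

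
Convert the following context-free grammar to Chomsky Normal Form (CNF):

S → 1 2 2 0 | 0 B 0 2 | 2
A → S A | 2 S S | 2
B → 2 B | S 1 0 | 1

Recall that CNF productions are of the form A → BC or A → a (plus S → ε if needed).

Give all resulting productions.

T1 → 1; T2 → 2; T0 → 0; S → 2; A → 2; B → 1; S → T1 X0; X0 → T2 X1; X1 → T2 T0; S → T0 X2; X2 → B X3; X3 → T0 T2; A → S A; A → T2 X4; X4 → S S; B → T2 B; B → S X5; X5 → T1 T0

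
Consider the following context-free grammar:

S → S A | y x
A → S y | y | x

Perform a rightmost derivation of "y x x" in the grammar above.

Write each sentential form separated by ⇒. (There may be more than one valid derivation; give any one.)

S ⇒ S A ⇒ S x ⇒ y x x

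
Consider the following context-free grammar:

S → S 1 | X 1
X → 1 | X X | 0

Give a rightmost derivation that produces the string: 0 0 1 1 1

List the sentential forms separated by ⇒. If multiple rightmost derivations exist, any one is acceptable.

S ⇒ S 1 ⇒ S 1 1 ⇒ X 1 1 1 ⇒ X X 1 1 1 ⇒ X 0 1 1 1 ⇒ 0 0 1 1 1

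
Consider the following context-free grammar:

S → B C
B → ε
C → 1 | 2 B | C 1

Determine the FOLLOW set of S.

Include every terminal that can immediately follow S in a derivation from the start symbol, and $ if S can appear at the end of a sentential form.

We compute FOLLOW(S) using the standard algorithm.
FOLLOW(S) starts with {$}.
FIRST(B) = {ε}
FIRST(C) = {1, 2}
FIRST(S) = {1, 2}
FOLLOW(B) = {$, 1, 2}
FOLLOW(C) = {$, 1}
FOLLOW(S) = {$}
Therefore, FOLLOW(S) = {$}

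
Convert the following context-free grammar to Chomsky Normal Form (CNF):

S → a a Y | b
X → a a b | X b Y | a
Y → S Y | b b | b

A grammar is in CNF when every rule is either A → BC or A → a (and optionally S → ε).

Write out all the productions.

TA → a; S → b; TB → b; X → a; Y → b; S → TA X0; X0 → TA Y; X → TA X1; X1 → TA TB; X → X X2; X2 → TB Y; Y → S Y; Y → TB TB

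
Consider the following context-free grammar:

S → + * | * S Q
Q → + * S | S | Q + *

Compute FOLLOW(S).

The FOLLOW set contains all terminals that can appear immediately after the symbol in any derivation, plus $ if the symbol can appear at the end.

We compute FOLLOW(S) using the standard algorithm.
FOLLOW(S) starts with {$}.
FIRST(Q) = {*, +}
FIRST(S) = {*, +}
FOLLOW(Q) = {$, *, +}
FOLLOW(S) = {$, *, +}
Therefore, FOLLOW(S) = {$, *, +}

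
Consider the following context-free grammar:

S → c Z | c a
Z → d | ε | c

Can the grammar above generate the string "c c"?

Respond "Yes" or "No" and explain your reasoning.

Yes - a valid derivation exists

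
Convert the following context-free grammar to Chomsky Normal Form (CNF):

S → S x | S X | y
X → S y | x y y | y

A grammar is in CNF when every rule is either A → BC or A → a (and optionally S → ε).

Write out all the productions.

TX → x; S → y; TY → y; X → y; S → S TX; S → S X; X → S TY; X → TX X0; X0 → TY TY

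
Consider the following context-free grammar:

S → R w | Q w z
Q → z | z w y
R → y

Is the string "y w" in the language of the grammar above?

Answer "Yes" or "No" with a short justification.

Yes - a valid derivation exists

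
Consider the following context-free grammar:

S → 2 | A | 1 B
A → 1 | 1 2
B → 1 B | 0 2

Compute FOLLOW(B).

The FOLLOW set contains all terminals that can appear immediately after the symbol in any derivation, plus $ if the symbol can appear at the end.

We compute FOLLOW(B) using the standard algorithm.
FOLLOW(S) starts with {$}.
FIRST(A) = {1}
FIRST(B) = {0, 1}
FIRST(S) = {1, 2}
FOLLOW(A) = {$}
FOLLOW(B) = {$}
FOLLOW(S) = {$}
Therefore, FOLLOW(B) = {$}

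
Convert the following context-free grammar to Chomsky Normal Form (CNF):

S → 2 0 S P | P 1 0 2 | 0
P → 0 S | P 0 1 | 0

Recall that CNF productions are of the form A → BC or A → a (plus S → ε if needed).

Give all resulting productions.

T2 → 2; T0 → 0; T1 → 1; S → 0; P → 0; S → T2 X0; X0 → T0 X1; X1 → S P; S → P X2; X2 → T1 X3; X3 → T0 T2; P → T0 S; P → P X4; X4 → T0 T1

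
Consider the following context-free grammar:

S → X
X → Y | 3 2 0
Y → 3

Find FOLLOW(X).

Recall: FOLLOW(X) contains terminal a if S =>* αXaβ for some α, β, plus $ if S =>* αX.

We compute FOLLOW(X) using the standard algorithm.
FOLLOW(S) starts with {$}.
FIRST(S) = {3}
FIRST(X) = {3}
FIRST(Y) = {3}
FOLLOW(S) = {$}
FOLLOW(X) = {$}
FOLLOW(Y) = {$}
Therefore, FOLLOW(X) = {$}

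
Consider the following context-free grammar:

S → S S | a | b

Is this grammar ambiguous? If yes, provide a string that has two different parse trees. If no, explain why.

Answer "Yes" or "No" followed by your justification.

Yes - the string 'b b a b' has two distinct leftmost derivations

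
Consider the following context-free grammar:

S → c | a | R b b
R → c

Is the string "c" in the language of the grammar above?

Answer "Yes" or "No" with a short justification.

Yes - a valid derivation exists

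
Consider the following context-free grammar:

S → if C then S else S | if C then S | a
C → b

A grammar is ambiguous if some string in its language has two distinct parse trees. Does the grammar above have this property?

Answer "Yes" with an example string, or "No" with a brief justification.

Yes - the string 'if b then if b then if b then a else a' has two distinct parse trees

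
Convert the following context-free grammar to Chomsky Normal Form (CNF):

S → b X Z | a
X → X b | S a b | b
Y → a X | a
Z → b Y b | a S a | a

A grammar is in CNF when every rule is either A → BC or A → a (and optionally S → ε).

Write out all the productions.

TB → b; S → a; TA → a; X → b; Y → a; Z → a; S → TB X0; X0 → X Z; X → X TB; X → S X1; X1 → TA TB; Y → TA X; Z → TB X2; X2 → Y TB; Z → TA X3; X3 → S TA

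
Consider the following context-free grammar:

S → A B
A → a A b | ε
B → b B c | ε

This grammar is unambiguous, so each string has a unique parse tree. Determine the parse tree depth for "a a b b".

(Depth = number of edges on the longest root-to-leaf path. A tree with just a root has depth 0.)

4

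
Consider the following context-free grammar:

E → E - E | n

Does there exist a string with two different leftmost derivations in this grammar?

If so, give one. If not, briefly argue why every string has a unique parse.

Yes - the string 'n - n - n - n - n' has two distinct leftmost derivations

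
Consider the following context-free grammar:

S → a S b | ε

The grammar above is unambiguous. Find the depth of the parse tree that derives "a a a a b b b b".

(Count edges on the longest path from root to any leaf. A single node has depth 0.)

5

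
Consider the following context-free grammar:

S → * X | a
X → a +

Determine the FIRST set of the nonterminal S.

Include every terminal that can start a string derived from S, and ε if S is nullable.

We compute FIRST(S) using the standard algorithm.
FIRST(S) = {*, a}
FIRST(X) = {a}
Therefore, FIRST(S) = {*, a}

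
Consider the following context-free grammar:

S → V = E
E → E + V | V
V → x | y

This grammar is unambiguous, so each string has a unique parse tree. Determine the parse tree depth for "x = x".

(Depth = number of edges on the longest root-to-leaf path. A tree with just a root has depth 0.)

3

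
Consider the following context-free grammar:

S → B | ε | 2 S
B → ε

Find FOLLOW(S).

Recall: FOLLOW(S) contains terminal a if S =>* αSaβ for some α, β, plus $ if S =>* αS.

We compute FOLLOW(S) using the standard algorithm.
FOLLOW(S) starts with {$}.
FIRST(B) = {ε}
FIRST(S) = {2, ε}
FOLLOW(B) = {$}
FOLLOW(S) = {$}
Therefore, FOLLOW(S) = {$}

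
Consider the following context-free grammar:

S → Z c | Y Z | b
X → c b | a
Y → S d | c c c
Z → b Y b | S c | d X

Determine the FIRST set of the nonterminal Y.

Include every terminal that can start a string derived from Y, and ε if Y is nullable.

We compute FIRST(Y) using the standard algorithm.
FIRST(S) = {b, c, d}
FIRST(X) = {a, c}
FIRST(Y) = {b, c, d}
FIRST(Z) = {b, c, d}
Therefore, FIRST(Y) = {b, c, d}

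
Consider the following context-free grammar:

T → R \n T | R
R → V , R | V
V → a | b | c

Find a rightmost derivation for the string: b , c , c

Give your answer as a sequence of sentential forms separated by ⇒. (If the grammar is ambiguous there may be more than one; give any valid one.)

T ⇒ R ⇒ V , R ⇒ V , V , R ⇒ V , V , V ⇒ V , V , c ⇒ V , c , c ⇒ b , c , c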